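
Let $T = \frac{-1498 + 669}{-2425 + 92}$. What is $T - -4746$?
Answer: $\frac{11073247}{2333} \approx 4746.4$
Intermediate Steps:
$T = \frac{829}{2333}$ ($T = - \frac{829}{-2333} = \left(-829\right) \left(- \frac{1}{2333}\right) = \frac{829}{2333} \approx 0.35534$)
$T - -4746 = \frac{829}{2333} - -4746 = \frac{829}{2333} + 4746 = \frac{11073247}{2333}$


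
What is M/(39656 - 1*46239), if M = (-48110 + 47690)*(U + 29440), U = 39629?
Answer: 29008980/6583 ≈ 4406.6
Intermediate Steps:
M = -29008980 (M = (-48110 + 47690)*(39629 + 29440) = -420*69069 = -29008980)
M/(39656 - 1*46239) = -29008980/(39656 - 1*46239) = -29008980/(39656 - 46239) = -29008980/(-6583) = -29008980*(-1/6583) = 29008980/6583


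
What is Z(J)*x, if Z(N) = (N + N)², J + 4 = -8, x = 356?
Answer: 205056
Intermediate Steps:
J = -12 (J = -4 - 8 = -12)
Z(N) = 4*N² (Z(N) = (2*N)² = 4*N²)
Z(J)*x = (4*(-12)²)*356 = (4*144)*356 = 576*356 = 205056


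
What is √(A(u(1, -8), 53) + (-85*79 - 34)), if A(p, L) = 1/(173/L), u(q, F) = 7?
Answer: 2*I*√50495413/173 ≈ 82.15*I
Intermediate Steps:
A(p, L) = L/173
√(A(u(1, -8), 53) + (-85*79 - 34)) = √((1/173)*53 + (-85*79 - 34)) = √(53/173 + (-6715 - 34)) = √(53/173 - 6749) = √(-1167524/173) = 2*I*√50495413/173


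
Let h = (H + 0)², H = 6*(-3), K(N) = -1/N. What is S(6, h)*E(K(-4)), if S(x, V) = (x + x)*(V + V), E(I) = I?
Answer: 1944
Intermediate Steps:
H = -18
h = 324 (h = (-18 + 0)² = (-18)² = 324)
S(x, V) = 4*V*x (S(x, V) = (2*x)*(2*V) = 4*V*x)
S(6, h)*E(K(-4)) = (4*324*6)*(-1/(-4)) = 7776*(-1*(-¼)) = 7776*(¼) = 1944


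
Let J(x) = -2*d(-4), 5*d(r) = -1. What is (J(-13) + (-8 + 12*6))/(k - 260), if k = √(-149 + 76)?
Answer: -16744/67673 - 322*I*√73/338365 ≈ -0.24743 - 0.0081308*I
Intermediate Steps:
d(r) = -⅕ (d(r) = (⅕)*(-1) = -⅕)
k = I*√73 (k = √(-73) = I*√73 ≈ 8.544*I)
J(x) = ⅖ (J(x) = -2*(-⅕) = ⅖)
(J(-13) + (-8 + 12*6))/(k - 260) = (⅖ + (-8 + 12*6))/(I*√73 - 260) = (⅖ + (-8 + 72))/(-260 + I*√73) = (⅖ + 64)/(-260 + I*√73) = 322/(5*(-260 + I*√73))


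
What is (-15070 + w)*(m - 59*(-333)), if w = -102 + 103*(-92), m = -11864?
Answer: -191835384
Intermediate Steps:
w = -9578 (w = -102 - 9476 = -9578)
(-15070 + w)*(m - 59*(-333)) = (-15070 - 9578)*(-11864 - 59*(-333)) = -24648*(-11864 + 19647) = -24648*7783 = -191835384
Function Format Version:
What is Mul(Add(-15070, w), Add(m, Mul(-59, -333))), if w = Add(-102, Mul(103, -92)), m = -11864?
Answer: -191835384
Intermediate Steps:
w = -9578 (w = Add(-102, -9476) = -9578)
Mul(Add(-15070, w), Add(m, Mul(-59, -333))) = Mul(Add(-15070, -9578), Add(-11864, Mul(-59, -333))) = Mul(-24648, Add(-11864, 19647)) = Mul(-24648, 7783) = -191835384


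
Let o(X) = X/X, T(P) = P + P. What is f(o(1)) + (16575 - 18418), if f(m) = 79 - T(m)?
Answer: -1766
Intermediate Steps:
T(P) = 2*P
o(X) = 1
f(m) = 79 - 2*m
f(o(1)) + (16575 - 18418) = (79 - 2*1) + (16575 - 18418) = (79 - 2) - 1843 = 77 - 1843 = -1766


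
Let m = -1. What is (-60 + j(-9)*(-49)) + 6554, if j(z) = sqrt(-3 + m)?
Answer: 6494 - 98*I ≈ 6494.0 - 98.0*I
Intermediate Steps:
j(z) = 2*I (j(z) = sqrt(-3 - 1) = sqrt(-4) = 2*I)
(-60 + j(-9)*(-49)) + 6554 = (-60 + (2*I)*(-49)) + 6554 = (-60 - 98*I) + 6554 = 6494 - 98*I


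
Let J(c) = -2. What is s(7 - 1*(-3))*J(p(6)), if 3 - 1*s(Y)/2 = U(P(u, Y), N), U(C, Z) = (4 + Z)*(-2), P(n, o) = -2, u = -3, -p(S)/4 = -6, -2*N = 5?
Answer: -24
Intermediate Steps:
N = -5/2 (N = -1/2*5 = -5/2 ≈ -2.5000)
p(S) = 24 (p(S) = -4*(-6) = 24)
U(C, Z) = -8 - 2*Z
s(Y) = 12 (s(Y) = 6 - 2*(-8 - 2*(-5/2)) = 6 - 2*(-8 + 5) = 6 - 2*(-3) = 6 + 6 = 12)
s(7 - 1*(-3))*J(p(6)) = 12*(-2) = -24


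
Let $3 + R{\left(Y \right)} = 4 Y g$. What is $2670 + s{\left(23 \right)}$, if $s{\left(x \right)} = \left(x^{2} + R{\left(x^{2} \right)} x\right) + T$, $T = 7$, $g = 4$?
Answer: $197809$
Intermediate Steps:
$R{\left(Y \right)} = -3 + 16 Y$ ($R{\left(Y \right)} = -3 + 4 Y 4 = -3 + 16 Y$)
$s{\left(x \right)} = 7 + x^{2} + x \left(-3 + 16 x^{2}\right)$ ($s{\left(x \right)} = \left(x^{2} + \left(-3 + 16 x^{2}\right) x\right) + 7 = \left(x^{2} + x \left(-3 + 16 x^{2}\right)\right) + 7 = 7 + x^{2} + x \left(-3 + 16 x^{2}\right)$)
$2670 + s{\left(23 \right)} = 2670 + \left(7 + 23^{2} + 23 \left(-3 + 16 \cdot 23^{2}\right)\right) = 2670 + \left(7 + 529 + 23 \left(-3 + 16 \cdot 529\right)\right) = 2670 + \left(7 + 529 + 23 \left(-3 + 8464\right)\right) = 2670 + \left(7 + 529 + 23 \cdot 8461\right) = 2670 + \left(7 + 529 + 194603\right) = 2670 + 195139 = 197809$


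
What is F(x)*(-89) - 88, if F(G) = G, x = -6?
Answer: 446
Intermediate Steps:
F(x)*(-89) - 88 = -6*(-89) - 88 = 534 - 88 = 446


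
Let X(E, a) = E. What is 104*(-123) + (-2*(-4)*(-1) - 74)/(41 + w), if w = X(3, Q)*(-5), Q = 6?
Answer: -166337/13 ≈ -12795.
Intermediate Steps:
w = -15 (w = 3*(-5) = -15)
104*(-123) + (-2*(-4)*(-1) - 74)/(41 + w) = 104*(-123) + (-2*(-4)*(-1) - 74)/(41 - 15) = -12792 + (8*(-1) - 74)/26 = -12792 + (-8 - 74)*(1/26) = -12792 - 82*1/26 = -12792 - 41/13 = -166337/13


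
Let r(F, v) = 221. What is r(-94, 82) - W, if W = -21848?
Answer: 22069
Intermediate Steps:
r(-94, 82) - W = 221 - 1*(-21848) = 221 + 21848 = 22069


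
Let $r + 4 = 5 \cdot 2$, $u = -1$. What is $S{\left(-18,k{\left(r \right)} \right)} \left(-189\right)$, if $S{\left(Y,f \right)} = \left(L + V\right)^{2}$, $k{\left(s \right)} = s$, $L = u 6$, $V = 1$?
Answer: $-4725$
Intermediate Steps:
$r = 6$ ($r = -4 + 5 \cdot 2 = -4 + 10 = 6$)
$L = -6$ ($L = \left(-1\right) 6 = -6$)
$S{\left(Y,f \right)} = 25$ ($S{\left(Y,f \right)} = \left(-6 + 1\right)^{2} = \left(-5\right)^{2} = 25$)
$S{\left(-18,k{\left(r \right)} \right)} \left(-189\right) = 25 \left(-189\right) = -4725$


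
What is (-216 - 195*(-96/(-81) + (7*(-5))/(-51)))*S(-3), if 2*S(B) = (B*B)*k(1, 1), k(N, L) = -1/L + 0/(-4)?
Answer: 88883/34 ≈ 2614.2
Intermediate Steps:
k(N, L) = -1/L (k(N, L) = -1/L + 0*(-1/4) = -1/L + 0 = -1/L)
S(B) = -B**2/2 (S(B) = ((B*B)*(-1/1))/2 = (B**2*(-1*1))/2 = (B**2*(-1))/2 = (-B**2)/2 = -B**2/2)
(-216 - 195*(-96/(-81) + (7*(-5))/(-51)))*S(-3) = (-216 - 195*(-96/(-81) + (7*(-5))/(-51)))*(-1/2*(-3)**2) = (-216 - 195*(-96*(-1/81) - 35*(-1/51)))*(-1/2*9) = (-216 - 195*(32/27 + 35/51))*(-9/2) = (-216 - 195*859/459)*(-9/2) = (-216 - 55835/153)*(-9/2) = -88883/153*(-9/2) = 88883/34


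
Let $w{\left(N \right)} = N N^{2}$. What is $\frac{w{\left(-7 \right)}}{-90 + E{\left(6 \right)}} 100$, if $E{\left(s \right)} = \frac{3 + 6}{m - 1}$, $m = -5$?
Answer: $\frac{68600}{183} \approx 374.86$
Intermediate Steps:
$E{\left(s \right)} = - \frac{3}{2}$ ($E{\left(s \right)} = \frac{3 + 6}{-5 - 1} = \frac{9}{-6} = 9 \left(- \frac{1}{6}\right) = - \frac{3}{2}$)
$w{\left(N \right)} = N^{3}$
$\frac{w{\left(-7 \right)}}{-90 + E{\left(6 \right)}} 100 = \frac{\left(-7\right)^{3}}{-90 - \frac{3}{2}} \cdot 100 = - \frac{343}{- \frac{183}{2}} \cdot 100 = \left(-343\right) \left(- \frac{2}{183}\right) 100 = \frac{686}{183} \cdot 100 = \frac{68600}{183}$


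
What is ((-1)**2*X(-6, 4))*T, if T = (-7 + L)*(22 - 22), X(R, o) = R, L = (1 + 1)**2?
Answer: 0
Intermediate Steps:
L = 4 (L = 2**2 = 4)
T = 0 (T = (-7 + 4)*(22 - 22) = -3*0 = 0)
((-1)**2*X(-6, 4))*T = ((-1)**2*(-6))*0 = (1*(-6))*0 = -6*0 = 0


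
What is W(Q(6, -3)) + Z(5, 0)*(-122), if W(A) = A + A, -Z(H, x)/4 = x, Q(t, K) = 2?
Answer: 4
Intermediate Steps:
Z(H, x) = -4*x
W(A) = 2*A
W(Q(6, -3)) + Z(5, 0)*(-122) = 2*2 - 4*0*(-122) = 4 + 0*(-122) = 4 + 0 = 4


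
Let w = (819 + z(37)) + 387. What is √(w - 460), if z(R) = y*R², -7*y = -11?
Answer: √141967/7 ≈ 53.826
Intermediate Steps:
y = 11/7 (y = -⅐*(-11) = 11/7 ≈ 1.5714)
z(R) = 11*R²/7
w = 23501/7 (w = (819 + (11/7)*37²) + 387 = (819 + (11/7)*1369) + 387 = (819 + 15059/7) + 387 = 20792/7 + 387 = 23501/7 ≈ 3357.3)
√(w - 460) = √(23501/7 - 460) = √(20281/7) = √141967/7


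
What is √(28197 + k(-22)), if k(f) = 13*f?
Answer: √27911 ≈ 167.07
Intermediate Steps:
√(28197 + k(-22)) = √(28197 + 13*(-22)) = √(28197 - 286) = √27911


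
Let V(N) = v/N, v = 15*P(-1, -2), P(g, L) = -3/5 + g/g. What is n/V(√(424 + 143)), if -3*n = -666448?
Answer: 333224*√7 ≈ 8.8163e+5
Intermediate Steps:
n = 666448/3 (n = -⅓*(-666448) = 666448/3 ≈ 2.2215e+5)
P(g, L) = ⅖ (P(g, L) = -3*⅕ + 1 = -⅗ + 1 = ⅖)
v = 6 (v = 15*(⅖) = 6)
V(N) = 6/N
n/V(√(424 + 143)) = 666448/(3*((6/(√(424 + 143))))) = 666448/(3*((6/(√567)))) = 666448/(3*((6/((9*√7))))) = 666448/(3*((6*(√7/63)))) = 666448/(3*((2*√7/21))) = 666448*(3*√7/2)/3 = 333224*√7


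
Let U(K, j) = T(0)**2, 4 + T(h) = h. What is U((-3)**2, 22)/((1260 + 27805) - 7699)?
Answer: 8/10683 ≈ 0.00074885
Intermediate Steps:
T(h) = -4 + h
U(K, j) = 16 (U(K, j) = (-4 + 0)**2 = (-4)**2 = 16)
U((-3)**2, 22)/((1260 + 27805) - 7699) = 16/((1260 + 27805) - 7699) = 16/(29065 - 7699) = 16/21366 = 16*(1/21366) = 8/10683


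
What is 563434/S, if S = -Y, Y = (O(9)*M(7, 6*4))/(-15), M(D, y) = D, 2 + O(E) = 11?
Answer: 2817170/21 ≈ 1.3415e+5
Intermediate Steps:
O(E) = 9 (O(E) = -2 + 11 = 9)
Y = -21/5 (Y = (9*7)/(-15) = 63*(-1/15) = -21/5 ≈ -4.2000)
S = 21/5 (S = -1*(-21/5) = 21/5 ≈ 4.2000)
563434/S = 563434/(21/5) = 563434*(5/21) = 2817170/21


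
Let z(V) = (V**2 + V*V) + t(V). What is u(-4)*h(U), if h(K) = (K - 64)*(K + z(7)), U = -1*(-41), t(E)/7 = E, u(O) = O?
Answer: 17296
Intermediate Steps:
t(E) = 7*E
U = 41
z(V) = 2*V**2 + 7*V (z(V) = (V**2 + V*V) + 7*V = (V**2 + V**2) + 7*V = 2*V**2 + 7*V)
h(K) = (-64 + K)*(147 + K) (h(K) = (K - 64)*(K + 7*(7 + 2*7)) = (-64 + K)*(K + 7*(7 + 14)) = (-64 + K)*(K + 7*21) = (-64 + K)*(K + 147) = (-64 + K)*(147 + K))
u(-4)*h(U) = -4*(-9408 + 41**2 + 83*41) = -4*(-9408 + 1681 + 3403) = -4*(-4324) = 17296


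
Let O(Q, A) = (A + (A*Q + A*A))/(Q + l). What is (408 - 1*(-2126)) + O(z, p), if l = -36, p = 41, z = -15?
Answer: 42709/17 ≈ 2512.3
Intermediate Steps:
O(Q, A) = (A + A² + A*Q)/(-36 + Q) (O(Q, A) = (A + (A*Q + A*A))/(Q - 36) = (A + (A*Q + A²))/(-36 + Q) = (A + (A² + A*Q))/(-36 + Q) = (A + A² + A*Q)/(-36 + Q))
(408 - 1*(-2126)) + O(z, p) = (408 - 1*(-2126)) + 41*(1 + 41 - 15)/(-36 - 15) = (408 + 2126) + 41*27/(-51) = 2534 + 41*(-1/51)*27 = 2534 - 369/17 = 42709/17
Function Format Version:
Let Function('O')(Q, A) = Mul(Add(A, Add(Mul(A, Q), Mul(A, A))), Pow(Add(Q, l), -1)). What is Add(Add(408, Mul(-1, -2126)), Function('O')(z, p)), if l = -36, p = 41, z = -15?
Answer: Rational(42709, 17) ≈ 2512.3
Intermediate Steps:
Function('O')(Q, A) = Mul(Pow(Add(-36, Q), -1), Add(A, Pow(A, 2), Mul(A, Q))) (Function('O')(Q, A) = Mul(Add(A, Add(Mul(A, Q), Mul(A, A))), Pow(Add(Q, -36), -1)) = Mul(Add(A, Add(Mul(A, Q), Pow(A, 2))), Pow(Add(-36, Q), -1)) = Mul(Add(A, Add(Pow(A, 2), Mul(A, Q))), Pow(Add(-36, Q), -1)) = Mul(Add(A, Pow(A, 2), Mul(A, Q)), Pow(Add(-36, Q), -1)) = Mul(Pow(Add(-36, Q), -1), Add(A, Pow(A, 2), Mul(A, Q))))
Add(Add(408, Mul(-1, -2126)), Function('O')(z, p)) = Add(Add(408, Mul(-1, -2126)), Mul(41, Pow(Add(-36, -15), -1), Add(1, 41, -15))) = Add(Add(408, 2126), Mul(41, Pow(-51, -1), 27)) = Add(2534, Mul(41, Rational(-1, 51), 27)) = Add(2534, Rational(-369, 17)) = Rational(42709, 17)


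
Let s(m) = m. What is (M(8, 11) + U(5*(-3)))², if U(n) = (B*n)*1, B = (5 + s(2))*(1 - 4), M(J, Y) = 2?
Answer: 100489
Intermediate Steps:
B = -21 (B = (5 + 2)*(1 - 4) = 7*(-3) = -21)
U(n) = -21*n (U(n) = -21*n*1 = -21*n)
(M(8, 11) + U(5*(-3)))² = (2 - 105*(-3))² = (2 - 21*(-15))² = (2 + 315)² = 317² = 100489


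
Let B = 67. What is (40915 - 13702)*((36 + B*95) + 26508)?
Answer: 895552617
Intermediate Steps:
(40915 - 13702)*((36 + B*95) + 26508) = (40915 - 13702)*((36 + 67*95) + 26508) = 27213*((36 + 6365) + 26508) = 27213*(6401 + 26508) = 27213*32909 = 895552617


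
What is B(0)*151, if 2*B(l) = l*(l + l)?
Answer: 0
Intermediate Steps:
B(l) = l² (B(l) = (l*(l + l))/2 = (l*(2*l))/2 = (2*l²)/2 = l²)
B(0)*151 = 0²*151 = 0*151 = 0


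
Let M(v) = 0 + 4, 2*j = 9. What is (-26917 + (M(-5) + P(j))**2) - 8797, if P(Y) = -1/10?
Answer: -3569879/100 ≈ -35699.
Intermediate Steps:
j = 9/2 (j = (1/2)*9 = 9/2 ≈ 4.5000)
P(Y) = -1/10 (P(Y) = -1*1/10 = -1/10)
M(v) = 4
(-26917 + (M(-5) + P(j))**2) - 8797 = (-26917 + (4 - 1/10)**2) - 8797 = (-26917 + (39/10)**2) - 8797 = (-26917 + 1521/100) - 8797 = -2690179/100 - 8797 = -3569879/100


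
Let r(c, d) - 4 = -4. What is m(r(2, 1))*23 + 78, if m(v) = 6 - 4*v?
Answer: 216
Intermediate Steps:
r(c, d) = 0 (r(c, d) = 4 - 4 = 0)
m(r(2, 1))*23 + 78 = (6 - 4*0)*23 + 78 = (6 + 0)*23 + 78 = 6*23 + 78 = 138 + 78 = 216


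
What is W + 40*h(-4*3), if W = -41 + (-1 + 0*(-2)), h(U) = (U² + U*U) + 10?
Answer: 11878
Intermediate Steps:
h(U) = 10 + 2*U² (h(U) = (U² + U²) + 10 = 2*U² + 10 = 10 + 2*U²)
W = -42 (W = -41 + (-1 + 0) = -41 - 1 = -42)
W + 40*h(-4*3) = -42 + 40*(10 + 2*(-4*3)²) = -42 + 40*(10 + 2*(-12)²) = -42 + 40*(10 + 2*144) = -42 + 40*(10 + 288) = -42 + 40*298 = -42 + 11920 = 11878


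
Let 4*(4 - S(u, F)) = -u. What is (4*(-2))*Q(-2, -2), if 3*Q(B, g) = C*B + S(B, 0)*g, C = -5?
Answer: -8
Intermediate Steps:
S(u, F) = 4 + u/4 (S(u, F) = 4 - (-1)*u/4 = 4 + u/4)
Q(B, g) = -5*B/3 + g*(4 + B/4)/3 (Q(B, g) = (-5*B + (4 + B/4)*g)/3 = (-5*B + g*(4 + B/4))/3 = -5*B/3 + g*(4 + B/4)/3)
(4*(-2))*Q(-2, -2) = (4*(-2))*(-5/3*(-2) + (1/12)*(-2)*(16 - 2)) = -8*(10/3 + (1/12)*(-2)*14) = -8*(10/3 - 7/3) = -8*1 = -8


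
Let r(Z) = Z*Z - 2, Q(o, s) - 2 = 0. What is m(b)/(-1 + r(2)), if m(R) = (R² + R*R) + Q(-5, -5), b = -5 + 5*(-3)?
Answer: 802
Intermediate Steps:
Q(o, s) = 2 (Q(o, s) = 2 + 0 = 2)
r(Z) = -2 + Z² (r(Z) = Z² - 2 = -2 + Z²)
b = -20 (b = -5 - 15 = -20)
m(R) = 2 + 2*R² (m(R) = (R² + R*R) + 2 = (R² + R²) + 2 = 2*R² + 2 = 2 + 2*R²)
m(b)/(-1 + r(2)) = (2 + 2*(-20)²)/(-1 + (-2 + 2²)) = (2 + 2*400)/(-1 + (-2 + 4)) = (2 + 800)/(-1 + 2) = 802/1 = 802*1 = 802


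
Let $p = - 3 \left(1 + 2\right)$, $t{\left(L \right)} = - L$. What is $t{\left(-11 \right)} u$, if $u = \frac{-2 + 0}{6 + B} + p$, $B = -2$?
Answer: $- \frac{209}{2} \approx -104.5$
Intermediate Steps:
$p = -9$ ($p = \left(-3\right) 3 = -9$)
$u = - \frac{19}{2}$ ($u = \frac{-2 + 0}{6 - 2} - 9 = - \frac{2}{4} - 9 = \left(-2\right) \frac{1}{4} - 9 = - \frac{1}{2} - 9 = - \frac{19}{2} \approx -9.5$)
$t{\left(-11 \right)} u = \left(-1\right) \left(-11\right) \left(- \frac{19}{2}\right) = 11 \left(- \frac{19}{2}\right) = - \frac{209}{2}$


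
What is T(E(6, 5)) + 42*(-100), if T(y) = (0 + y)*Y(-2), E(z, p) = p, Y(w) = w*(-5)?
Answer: -4150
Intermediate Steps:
Y(w) = -5*w
T(y) = 10*y (T(y) = (0 + y)*(-5*(-2)) = y*10 = 10*y)
T(E(6, 5)) + 42*(-100) = 10*5 + 42*(-100) = 50 - 4200 = -4150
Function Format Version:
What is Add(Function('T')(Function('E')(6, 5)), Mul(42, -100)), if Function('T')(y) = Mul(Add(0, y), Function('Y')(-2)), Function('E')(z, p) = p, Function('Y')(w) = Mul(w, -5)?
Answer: -4150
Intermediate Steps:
Function('Y')(w) = Mul(-5, w)
Function('T')(y) = Mul(10, y) (Function('T')(y) = Mul(Add(0, y), Mul(-5, -2)) = Mul(y, 10) = Mul(10, y))
Add(Function('T')(Function('E')(6, 5)), Mul(42, -100)) = Add(Mul(10, 5), Mul(42, -100)) = Add(50, -4200) = -4150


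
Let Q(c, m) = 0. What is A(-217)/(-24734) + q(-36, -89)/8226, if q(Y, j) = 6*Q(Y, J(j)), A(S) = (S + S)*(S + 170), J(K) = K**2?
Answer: -10199/12367 ≈ -0.82469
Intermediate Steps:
A(S) = 2*S*(170 + S) (A(S) = (2*S)*(170 + S) = 2*S*(170 + S))
q(Y, j) = 0 (q(Y, j) = 6*0 = 0)
A(-217)/(-24734) + q(-36, -89)/8226 = (2*(-217)*(170 - 217))/(-24734) + 0/8226 = (2*(-217)*(-47))*(-1/24734) + 0*(1/8226) = 20398*(-1/24734) + 0 = -10199/12367 + 0 = -10199/12367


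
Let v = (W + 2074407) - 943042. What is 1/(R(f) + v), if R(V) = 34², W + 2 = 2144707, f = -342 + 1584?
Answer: 1/3277226 ≈ 3.0514e-7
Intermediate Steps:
f = 1242
W = 2144705 (W = -2 + 2144707 = 2144705)
v = 3276070 (v = (2144705 + 2074407) - 943042 = 4219112 - 943042 = 3276070)
R(V) = 1156
1/(R(f) + v) = 1/(1156 + 3276070) = 1/3277226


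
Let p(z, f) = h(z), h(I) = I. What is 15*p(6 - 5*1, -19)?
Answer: 15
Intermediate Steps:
p(z, f) = z
15*p(6 - 5*1, -19) = 15*(6 - 5*1) = 15*(6 - 5) = 15*1 = 15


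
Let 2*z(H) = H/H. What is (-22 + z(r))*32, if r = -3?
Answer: -688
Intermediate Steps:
z(H) = ½ (z(H) = (H/H)/2 = (½)*1 = ½)
(-22 + z(r))*32 = (-22 + ½)*32 = -43/2*32 = -688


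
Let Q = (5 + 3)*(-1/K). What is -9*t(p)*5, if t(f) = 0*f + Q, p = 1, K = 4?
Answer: 90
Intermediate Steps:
Q = -2 (Q = (5 + 3)*(-1/4) = 8*(-1*¼) = 8*(-¼) = -2)
t(f) = -2 (t(f) = 0*f - 2 = 0 - 2 = -2)
-9*t(p)*5 = -9*(-2)*5 = 18*5 = 90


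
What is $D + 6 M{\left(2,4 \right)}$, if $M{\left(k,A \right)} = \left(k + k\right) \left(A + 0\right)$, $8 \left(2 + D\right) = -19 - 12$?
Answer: $\frac{721}{8} \approx 90.125$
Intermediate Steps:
$D = - \frac{47}{8}$ ($D = -2 + \frac{-19 - 12}{8} = -2 + \frac{1}{8} \left(-31\right) = -2 - \frac{31}{8} = - \frac{47}{8} \approx -5.875$)
$M{\left(k,A \right)} = 2 A k$ ($M{\left(k,A \right)} = 2 k A = 2 A k$)
$D + 6 M{\left(2,4 \right)} = - \frac{47}{8} + 6 \cdot 2 \cdot 4 \cdot 2 = - \frac{47}{8} + 6 \cdot 16 = - \frac{47}{8} + 96 = \frac{721}{8}$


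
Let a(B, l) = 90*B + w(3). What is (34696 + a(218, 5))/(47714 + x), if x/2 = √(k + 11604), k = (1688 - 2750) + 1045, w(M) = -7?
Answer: 431883271/379429908 - 18103*√11587/379429908 ≈ 1.1331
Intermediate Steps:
k = -17 (k = -1062 + 1045 = -17)
x = 2*√11587 (x = 2*√(-17 + 11604) = 2*√11587 ≈ 215.29)
a(B, l) = -7 + 90*B (a(B, l) = 90*B - 7 = -7 + 90*B)
(34696 + a(218, 5))/(47714 + x) = (34696 + (-7 + 90*218))/(47714 + 2*√11587) = (34696 + (-7 + 19620))/(47714 + 2*√11587) = (34696 + 19613)/(47714 + 2*√11587) = 54309/(47714 + 2*√11587)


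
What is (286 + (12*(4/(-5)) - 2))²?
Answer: 1882384/25 ≈ 75295.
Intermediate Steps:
(286 + (12*(4/(-5)) - 2))² = (286 + (12*(4*(-⅕)) - 2))² = (286 + (12*(-⅘) - 2))² = (286 + (-48/5 - 2))² = (286 - 58/5)² = (1372/5)² = 1882384/25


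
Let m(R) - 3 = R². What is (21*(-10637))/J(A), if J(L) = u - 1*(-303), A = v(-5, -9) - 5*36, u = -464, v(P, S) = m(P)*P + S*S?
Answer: 31911/23 ≈ 1387.4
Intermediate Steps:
m(R) = 3 + R²
v(P, S) = S² + P*(3 + P²) (v(P, S) = (3 + P²)*P + S*S = P*(3 + P²) + S² = S² + P*(3 + P²))
A = -239 (A = ((-9)² - 5*(3 + (-5)²)) - 5*36 = (81 - 5*(3 + 25)) - 1*180 = (81 - 5*28) - 180 = (81 - 140) - 180 = -59 - 180 = -239)
J(L) = -161 (J(L) = -464 - 1*(-303) = -464 + 303 = -161)
(21*(-10637))/J(A) = (21*(-10637))/(-161) = -223377*(-1/161) = 31911/23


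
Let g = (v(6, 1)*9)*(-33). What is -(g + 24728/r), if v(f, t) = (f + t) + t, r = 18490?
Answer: 21953756/9245 ≈ 2374.7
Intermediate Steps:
v(f, t) = f + 2*t
g = -2376 (g = ((6 + 2*1)*9)*(-33) = ((6 + 2)*9)*(-33) = (8*9)*(-33) = 72*(-33) = -2376)
-(g + 24728/r) = -(-2376 + 24728/18490) = -(-2376 + 24728*(1/18490)) = -(-2376 + 12364/9245) = -1*(-21953756/9245) = 21953756/9245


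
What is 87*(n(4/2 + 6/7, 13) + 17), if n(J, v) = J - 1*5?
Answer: 9048/7 ≈ 1292.6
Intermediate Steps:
n(J, v) = -5 + J (n(J, v) = J - 5 = -5 + J)
87*(n(4/2 + 6/7, 13) + 17) = 87*((-5 + (4/2 + 6/7)) + 17) = 87*((-5 + (4*(½) + 6*(⅐))) + 17) = 87*((-5 + (2 + 6/7)) + 17) = 87*((-5 + 20/7) + 17) = 87*(-15/7 + 17) = 87*(104/7) = 9048/7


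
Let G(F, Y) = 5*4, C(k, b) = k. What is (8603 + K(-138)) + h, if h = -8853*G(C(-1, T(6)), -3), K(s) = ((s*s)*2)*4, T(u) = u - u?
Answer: -16105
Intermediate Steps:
T(u) = 0
K(s) = 8*s**2 (K(s) = (s**2*2)*4 = (2*s**2)*4 = 8*s**2)
G(F, Y) = 20
h = -177060 (h = -8853*20 = -177060)
(8603 + K(-138)) + h = (8603 + 8*(-138)**2) - 177060 = (8603 + 8*19044) - 177060 = (8603 + 152352) - 177060 = 160955 - 177060 = -16105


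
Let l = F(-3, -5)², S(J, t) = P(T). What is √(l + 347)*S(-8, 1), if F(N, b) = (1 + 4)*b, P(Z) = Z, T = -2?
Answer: -36*√3 ≈ -62.354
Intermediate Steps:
S(J, t) = -2
F(N, b) = 5*b
l = 625 (l = (5*(-5))² = (-25)² = 625)
√(l + 347)*S(-8, 1) = √(625 + 347)*(-2) = √972*(-2) = (18*√3)*(-2) = -36*√3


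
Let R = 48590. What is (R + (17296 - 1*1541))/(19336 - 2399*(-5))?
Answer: 3785/1843 ≈ 2.0537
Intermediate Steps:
(R + (17296 - 1*1541))/(19336 - 2399*(-5)) = (48590 + (17296 - 1*1541))/(19336 - 2399*(-5)) = (48590 + (17296 - 1541))/(19336 + 11995) = (48590 + 15755)/31331 = 64345*(1/31331) = 3785/1843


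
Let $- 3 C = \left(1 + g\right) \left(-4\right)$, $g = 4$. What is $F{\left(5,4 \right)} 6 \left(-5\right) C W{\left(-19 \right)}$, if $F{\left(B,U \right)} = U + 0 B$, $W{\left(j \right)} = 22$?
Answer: $-17600$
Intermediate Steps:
$F{\left(B,U \right)} = U$ ($F{\left(B,U \right)} = U + 0 = U$)
$C = \frac{20}{3}$ ($C = - \frac{\left(1 + 4\right) \left(-4\right)}{3} = - \frac{5 \left(-4\right)}{3} = \left(- \frac{1}{3}\right) \left(-20\right) = \frac{20}{3} \approx 6.6667$)
$F{\left(5,4 \right)} 6 \left(-5\right) C W{\left(-19 \right)} = 4 \cdot 6 \left(-5\right) \frac{20}{3} \cdot 22 = 24 \left(-5\right) \frac{20}{3} \cdot 22 = \left(-120\right) \frac{20}{3} \cdot 22 = \left(-800\right) 22 = -17600$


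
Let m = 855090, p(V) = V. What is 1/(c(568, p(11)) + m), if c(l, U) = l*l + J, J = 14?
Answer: 1/1177728 ≈ 8.4909e-7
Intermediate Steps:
c(l, U) = 14 + l**2 (c(l, U) = l*l + 14 = l**2 + 14 = 14 + l**2)
1/(c(568, p(11)) + m) = 1/((14 + 568**2) + 855090) = 1/((14 + 322624) + 855090) = 1/(322638 + 855090) = 1/1177728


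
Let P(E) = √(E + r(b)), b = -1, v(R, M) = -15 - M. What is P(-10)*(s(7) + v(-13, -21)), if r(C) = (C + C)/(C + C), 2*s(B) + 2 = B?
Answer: 51*I/2 ≈ 25.5*I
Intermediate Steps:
s(B) = -1 + B/2
r(C) = 1 (r(C) = (2*C)/((2*C)) = (2*C)*(1/(2*C)) = 1)
P(E) = √(1 + E) (P(E) = √(E + 1) = √(1 + E))
P(-10)*(s(7) + v(-13, -21)) = √(1 - 10)*((-1 + (½)*7) + (-15 - 1*(-21))) = √(-9)*((-1 + 7/2) + (-15 + 21)) = (3*I)*(5/2 + 6) = (3*I)*(17/2) = 51*I/2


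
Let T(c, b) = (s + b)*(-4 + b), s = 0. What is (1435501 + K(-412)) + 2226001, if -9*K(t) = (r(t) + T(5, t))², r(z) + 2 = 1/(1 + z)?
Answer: -4956408654767443/1520289 ≈ -3.2602e+9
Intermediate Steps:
r(z) = -2 + 1/(1 + z)
T(c, b) = b*(-4 + b) (T(c, b) = (0 + b)*(-4 + b) = b*(-4 + b))
K(t) = -(t*(-4 + t) + (-1 - 2*t)/(1 + t))²/9 (K(t) = -((-1 - 2*t)/(1 + t) + t*(-4 + t))²/9 = -(t*(-4 + t) + (-1 - 2*t)/(1 + t))²/9)
(1435501 + K(-412)) + 2226001 = (1435501 - (1 + 2*(-412) - 1*(-412)*(1 - 412)*(-4 - 412))²/(9*(1 - 412)²)) + 2226001 = (1435501 - ⅑*(1 - 824 - 1*(-412)*(-411)*(-416))²/(-411)²) + 2226001 = (1435501 - ⅑*1/168921*(1 - 824 + 70442112)²) + 2226001 = (1435501 - ⅑*1/168921*70441289²) + 2226001 = (1435501 - ⅑*1/168921*4961975195981521) + 2226001 = (1435501 - 4961975195981521/1520289) + 2226001 = -4959792819601732/1520289 + 2226001 = -4956408654767443/1520289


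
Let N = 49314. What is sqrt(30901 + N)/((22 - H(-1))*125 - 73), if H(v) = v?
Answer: sqrt(80215)/2802 ≈ 0.10108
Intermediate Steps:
sqrt(30901 + N)/((22 - H(-1))*125 - 73) = sqrt(30901 + 49314)/((22 - 1*(-1))*125 - 73) = sqrt(80215)/((22 + 1)*125 - 73) = sqrt(80215)/(23*125 - 73) = sqrt(80215)/(2875 - 73) = sqrt(80215)/2802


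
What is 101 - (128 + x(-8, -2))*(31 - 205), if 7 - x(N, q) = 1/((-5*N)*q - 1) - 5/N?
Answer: 2536315/108 ≈ 23484.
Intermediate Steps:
x(N, q) = 7 - 1/(-1 - 5*N*q) + 5/N (x(N, q) = 7 - (1/((-5*N)*q - 1) - 5/N) = 7 - (1/(-5*N*q - 1) - 5/N) = 7 - (1/(-1 - 5*N*q) - 5/N) = 7 + (-1/(-1 - 5*N*q) + 5/N) = 7 - 1/(-1 - 5*N*q) + 5/N)
101 - (128 + x(-8, -2))*(31 - 205) = 101 - (128 + (5 + 8*(-8) + 25*(-8)*(-2) + 35*(-2)*(-8)**2)/((-8)*(1 + 5*(-8)*(-2))))*(31 - 205) = 101 - (128 - (5 - 64 + 400 + 35*(-2)*64)/(8*(1 + 80)))*(-174) = 101 - (128 - 1/8*(5 - 64 + 400 - 4480)/81)*(-174) = 101 - (128 - 1/8*1/81*(-4139))*(-174) = 101 - (128 + 4139/648)*(-174) = 101 - 87083*(-174)/648 = 101 - 1*(-2525407/108) = 101 + 2525407/108 = 2536315/108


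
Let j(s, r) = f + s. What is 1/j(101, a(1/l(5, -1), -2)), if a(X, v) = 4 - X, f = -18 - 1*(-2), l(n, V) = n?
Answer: 1/85 ≈ 0.011765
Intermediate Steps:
f = -16 (f = -18 + 2 = -16)
j(s, r) = -16 + s
1/j(101, a(1/l(5, -1), -2)) = 1/(-16 + 101) = 1/85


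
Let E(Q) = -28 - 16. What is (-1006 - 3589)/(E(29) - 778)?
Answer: 4595/822 ≈ 5.5900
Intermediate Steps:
E(Q) = -44
(-1006 - 3589)/(E(29) - 778) = (-1006 - 3589)/(-44 - 778) = -4595/(-822) = -4595*(-1/822) = 4595/822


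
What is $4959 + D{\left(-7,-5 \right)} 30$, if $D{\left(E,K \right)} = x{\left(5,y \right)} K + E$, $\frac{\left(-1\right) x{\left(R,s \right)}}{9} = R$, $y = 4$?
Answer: $11499$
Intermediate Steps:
$x{\left(R,s \right)} = - 9 R$
$D{\left(E,K \right)} = E - 45 K$ ($D{\left(E,K \right)} = \left(-9\right) 5 K + E = - 45 K + E = E - 45 K$)
$4959 + D{\left(-7,-5 \right)} 30 = 4959 + \left(-7 - -225\right) 30 = 4959 + \left(-7 + 225\right) 30 = 4959 + 218 \cdot 30 = 4959 + 6540 = 11499$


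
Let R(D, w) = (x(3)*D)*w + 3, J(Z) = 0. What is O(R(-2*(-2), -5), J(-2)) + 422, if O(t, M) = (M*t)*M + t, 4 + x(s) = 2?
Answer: 465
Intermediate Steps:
x(s) = -2 (x(s) = -4 + 2 = -2)
R(D, w) = 3 - 2*D*w (R(D, w) = (-2*D)*w + 3 = -2*D*w + 3 = 3 - 2*D*w)
O(t, M) = t + t*M**2 (O(t, M) = t*M**2 + t = t + t*M**2)
O(R(-2*(-2), -5), J(-2)) + 422 = (3 - 2*(-2*(-2))*(-5))*(1 + 0**2) + 422 = (3 - 2*4*(-5))*(1 + 0) + 422 = (3 + 40)*1 + 422 = 43*1 + 422 = 43 + 422 = 465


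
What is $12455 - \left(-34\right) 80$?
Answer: $15175$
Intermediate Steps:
$12455 - \left(-34\right) 80 = 12455 - -2720 = 12455 + 2720 = 15175$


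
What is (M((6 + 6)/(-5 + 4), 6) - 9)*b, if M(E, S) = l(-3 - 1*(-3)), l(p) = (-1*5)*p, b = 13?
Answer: -117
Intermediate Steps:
l(p) = -5*p
M(E, S) = 0 (M(E, S) = -5*(-3 - 1*(-3)) = -5*(-3 + 3) = -5*0 = 0)
(M((6 + 6)/(-5 + 4), 6) - 9)*b = (0 - 9)*13 = -9*13 = -117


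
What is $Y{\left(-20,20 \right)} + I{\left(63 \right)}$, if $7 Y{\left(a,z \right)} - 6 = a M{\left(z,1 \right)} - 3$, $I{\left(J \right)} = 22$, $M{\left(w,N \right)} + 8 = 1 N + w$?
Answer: $- \frac{103}{7} \approx -14.714$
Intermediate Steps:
$M{\left(w,N \right)} = -8 + N + w$ ($M{\left(w,N \right)} = -8 + \left(1 N + w\right) = -8 + \left(N + w\right) = -8 + N + w$)
$Y{\left(a,z \right)} = \frac{3}{7} + \frac{a \left(-7 + z\right)}{7}$ ($Y{\left(a,z \right)} = \frac{6}{7} + \frac{a \left(-8 + 1 + z\right) - 3}{7} = \frac{6}{7} + \frac{a \left(-7 + z\right) - 3}{7} = \frac{6}{7} + \frac{-3 + a \left(-7 + z\right)}{7} = \frac{6}{7} + \left(- \frac{3}{7} + \frac{a \left(-7 + z\right)}{7}\right) = \frac{3}{7} + \frac{a \left(-7 + z\right)}{7}$)
$Y{\left(-20,20 \right)} + I{\left(63 \right)} = \left(\frac{3}{7} + \frac{1}{7} \left(-20\right) \left(-7 + 20\right)\right) + 22 = \left(\frac{3}{7} + \frac{1}{7} \left(-20\right) 13\right) + 22 = \left(\frac{3}{7} - \frac{260}{7}\right) + 22 = - \frac{257}{7} + 22 = - \frac{103}{7}$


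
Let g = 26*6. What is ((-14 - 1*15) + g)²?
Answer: 16129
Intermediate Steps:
g = 156
((-14 - 1*15) + g)² = ((-14 - 1*15) + 156)² = ((-14 - 15) + 156)² = (-29 + 156)² = 127² = 16129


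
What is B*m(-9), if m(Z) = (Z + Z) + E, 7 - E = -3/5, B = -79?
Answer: 4108/5 ≈ 821.60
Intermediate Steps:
E = 38/5 (E = 7 - (-3)/5 = 7 - 1*(-3/5) = 7 + 3/5 = 38/5 ≈ 7.6000)
m(Z) = 38/5 + 2*Z (m(Z) = (Z + Z) + 38/5 = 2*Z + 38/5 = 38/5 + 2*Z)
B*m(-9) = -79*(38/5 + 2*(-9)) = -79*(38/5 - 18) = -79*(-52/5) = 4108/5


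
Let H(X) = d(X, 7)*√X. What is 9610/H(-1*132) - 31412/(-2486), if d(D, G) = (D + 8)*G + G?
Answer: 15706/1243 + 4805*I*√33/28413 ≈ 12.636 + 0.97148*I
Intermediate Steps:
d(D, G) = G + G*(8 + D) (d(D, G) = (8 + D)*G + G = G*(8 + D) + G = G + G*(8 + D))
H(X) = √X*(63 + 7*X) (H(X) = (7*(9 + X))*√X = (63 + 7*X)*√X = √X*(63 + 7*X))
9610/H(-1*132) - 31412/(-2486) = 9610/((7*√(-1*132)*(9 - 1*132))) - 31412/(-2486) = 9610/((7*√(-132)*(9 - 132))) - 31412*(-1/2486) = 9610/((7*(2*I*√33)*(-123))) + 15706/1243 = 9610/((-1722*I*√33)) + 15706/1243 = 9610*(I*√33/56826) + 15706/1243 = 4805*I*√33/28413 + 15706/1243 = 15706/1243 + 4805*I*√33/28413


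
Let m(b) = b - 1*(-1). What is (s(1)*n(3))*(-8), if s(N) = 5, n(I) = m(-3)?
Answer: 80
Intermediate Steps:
m(b) = 1 + b (m(b) = b + 1 = 1 + b)
n(I) = -2 (n(I) = 1 - 3 = -2)
(s(1)*n(3))*(-8) = (5*(-2))*(-8) = -10*(-8) = 80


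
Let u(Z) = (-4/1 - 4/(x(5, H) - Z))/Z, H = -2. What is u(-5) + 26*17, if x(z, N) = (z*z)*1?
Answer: 33212/75 ≈ 442.83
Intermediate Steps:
x(z, N) = z² (x(z, N) = z²*1 = z²)
u(Z) = (-4 - 4/(25 - Z))/Z (u(Z) = (-4/1 - 4/(5² - Z))/Z = (-4*1 - 4/(25 - Z))/Z = (-4 - 4/(25 - Z))/Z)
u(-5) + 26*17 = 4*(26 - 1*(-5))/(-5*(-25 - 5)) + 26*17 = 4*(-⅕)*(26 + 5)/(-30) + 442 = 4*(-⅕)*(-1/30)*31 + 442 = 62/75 + 442 = 33212/75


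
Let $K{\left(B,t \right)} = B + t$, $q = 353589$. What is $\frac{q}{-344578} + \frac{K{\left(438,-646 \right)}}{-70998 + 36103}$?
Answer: $- \frac{12266815931}{12024049310} \approx -1.0202$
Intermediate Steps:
$\frac{q}{-344578} + \frac{K{\left(438,-646 \right)}}{-70998 + 36103} = \frac{353589}{-344578} + \frac{438 - 646}{-70998 + 36103} = 353589 \left(- \frac{1}{344578}\right) - \frac{208}{-34895} = - \frac{353589}{344578} - - \frac{208}{34895} = - \frac{353589}{344578} + \frac{208}{34895} = - \frac{12266815931}{12024049310}$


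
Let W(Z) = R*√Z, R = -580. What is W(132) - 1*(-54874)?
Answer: 54874 - 1160*√33 ≈ 48210.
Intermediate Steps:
W(Z) = -580*√Z
W(132) - 1*(-54874) = -1160*√33 - 1*(-54874) = -1160*√33 + 54874 = 54874 - 1160*√33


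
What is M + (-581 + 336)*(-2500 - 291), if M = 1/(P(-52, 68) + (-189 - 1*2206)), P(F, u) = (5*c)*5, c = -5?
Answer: 1723163399/2520 ≈ 6.8380e+5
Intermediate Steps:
P(F, u) = -125 (P(F, u) = (5*(-5))*5 = -25*5 = -125)
M = -1/2520 (M = 1/(-125 + (-189 - 1*2206)) = 1/(-125 + (-189 - 2206)) = 1/(-125 - 2395) = 1/(-2520) = -1/2520 ≈ -0.00039683)
M + (-581 + 336)*(-2500 - 291) = -1/2520 + (-581 + 336)*(-2500 - 291) = -1/2520 - 245*(-2791) = -1/2520 + 683795 = 1723163399/2520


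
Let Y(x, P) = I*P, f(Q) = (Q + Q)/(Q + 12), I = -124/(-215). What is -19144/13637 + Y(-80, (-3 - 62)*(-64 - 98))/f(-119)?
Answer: 190427349100/69780529 ≈ 2728.9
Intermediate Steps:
I = 124/215 (I = -124*(-1/215) = 124/215 ≈ 0.57674)
f(Q) = 2*Q/(12 + Q) (f(Q) = (2*Q)/(12 + Q) = 2*Q/(12 + Q))
Y(x, P) = 124*P/215
-19144/13637 + Y(-80, (-3 - 62)*(-64 - 98))/f(-119) = -19144/13637 + (124*((-3 - 62)*(-64 - 98))/215)/((2*(-119)/(12 - 119))) = -19144*1/13637 + (124*(-65*(-162))/215)/((2*(-119)/(-107))) = -19144/13637 + ((124/215)*10530)/((2*(-119)*(-1/107))) = -19144/13637 + 261144/(43*(238/107)) = -19144/13637 + (261144/43)*(107/238) = -19144/13637 + 13971204/5117 = 190427349100/69780529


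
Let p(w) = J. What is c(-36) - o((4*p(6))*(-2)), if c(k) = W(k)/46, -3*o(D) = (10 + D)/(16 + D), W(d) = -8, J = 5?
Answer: 67/276 ≈ 0.24275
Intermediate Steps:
p(w) = 5
o(D) = -(10 + D)/(3*(16 + D))
c(k) = -4/23 (c(k) = -8/46 = -8*1/46 = -4/23)
c(-36) - o((4*p(6))*(-2)) = -4/23 - (-10 - 4*5*(-2))/(3*(16 + (4*5)*(-2))) = -4/23 - (-10 - 20*(-2))/(3*(16 + 20*(-2))) = -4/23 - (-10 - 1*(-40))/(3*(16 - 40)) = -4/23 - (-10 + 40)/(3*(-24)) = -4/23 - (-1)*30/(3*24) = -4/23 - 1*(-5/12) = -4/23 + 5/12 = 67/276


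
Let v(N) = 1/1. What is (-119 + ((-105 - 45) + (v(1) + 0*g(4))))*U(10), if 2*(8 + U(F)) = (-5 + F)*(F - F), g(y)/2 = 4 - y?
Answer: 2144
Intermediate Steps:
v(N) = 1
g(y) = 8 - 2*y (g(y) = 2*(4 - y) = 8 - 2*y)
U(F) = -8 (U(F) = -8 + ((-5 + F)*(F - F))/2 = -8 + ((-5 + F)*0)/2 = -8 + (1/2)*0 = -8 + 0 = -8)
(-119 + ((-105 - 45) + (v(1) + 0*g(4))))*U(10) = (-119 + ((-105 - 45) + (1 + 0*(8 - 2*4))))*(-8) = (-119 + (-150 + (1 + 0*(8 - 8))))*(-8) = (-119 + (-150 + (1 + 0*0)))*(-8) = (-119 + (-150 + (1 + 0)))*(-8) = (-119 + (-150 + 1))*(-8) = (-119 - 149)*(-8) = -268*(-8) = 2144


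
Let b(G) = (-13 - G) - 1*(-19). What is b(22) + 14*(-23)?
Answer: -338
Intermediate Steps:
b(G) = 6 - G (b(G) = (-13 - G) + 19 = 6 - G)
b(22) + 14*(-23) = (6 - 1*22) + 14*(-23) = (6 - 22) - 322 = -16 - 322 = -338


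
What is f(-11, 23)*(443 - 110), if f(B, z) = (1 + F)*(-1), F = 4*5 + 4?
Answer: -8325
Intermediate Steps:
F = 24 (F = 20 + 4 = 24)
f(B, z) = -25 (f(B, z) = (1 + 24)*(-1) = 25*(-1) = -25)
f(-11, 23)*(443 - 110) = -25*(443 - 110) = -25*333 = -8325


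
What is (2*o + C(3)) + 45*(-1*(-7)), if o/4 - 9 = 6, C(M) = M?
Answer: 438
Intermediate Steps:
o = 60 (o = 36 + 4*6 = 36 + 24 = 60)
(2*o + C(3)) + 45*(-1*(-7)) = (2*60 + 3) + 45*(-1*(-7)) = (120 + 3) + 45*7 = 123 + 315 = 438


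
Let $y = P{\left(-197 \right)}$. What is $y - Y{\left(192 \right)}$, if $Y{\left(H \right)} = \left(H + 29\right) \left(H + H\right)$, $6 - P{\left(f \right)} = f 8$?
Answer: $-83282$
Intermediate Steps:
$P{\left(f \right)} = 6 - 8 f$ ($P{\left(f \right)} = 6 - f 8 = 6 - 8 f$)
$y = 1582$ ($y = 6 - -1576 = 6 + 1576 = 1582$)
$Y{\left(H \right)} = 2 H \left(29 + H\right)$ ($Y{\left(H \right)} = \left(29 + H\right) 2 H = 2 H \left(29 + H\right)$)
$y - Y{\left(192 \right)} = 1582 - 2 \cdot 192 \left(29 + 192\right) = 1582 - 2 \cdot 192 \cdot 221 = 1582 - 84864 = -83282$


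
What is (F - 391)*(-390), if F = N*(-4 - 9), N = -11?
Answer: 96720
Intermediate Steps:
F = 143 (F = -11*(-4 - 9) = -11*(-13) = 143)
(F - 391)*(-390) = (143 - 391)*(-390) = -248*(-390) = 96720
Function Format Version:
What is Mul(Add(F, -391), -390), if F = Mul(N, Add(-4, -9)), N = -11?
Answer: 96720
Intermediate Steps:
F = 143 (F = Mul(-11, Add(-4, -9)) = Mul(-11, -13) = 143)
Mul(Add(F, -391), -390) = Mul(Add(143, -391), -390) = Mul(-248, -390) = 96720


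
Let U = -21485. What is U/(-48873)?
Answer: 21485/48873 ≈ 0.43961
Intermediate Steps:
U/(-48873) = -21485/(-48873) = -21485*(-1/48873) = 21485/48873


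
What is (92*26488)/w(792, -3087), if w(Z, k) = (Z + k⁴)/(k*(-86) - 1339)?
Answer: 14969512096/2111922914571 ≈ 0.0070881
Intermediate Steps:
w(Z, k) = (Z + k⁴)/(-1339 - 86*k) (w(Z, k) = (Z + k⁴)/(-86*k - 1339) = (Z + k⁴)/(-1339 - 86*k))
(92*26488)/w(792, -3087) = (92*26488)/(((-1*792 - 1*(-3087)⁴)/(1339 + 86*(-3087)))) = 2436896/(((-792 - 1*90812685325761)/(1339 - 265482))) = 2436896/(((-792 - 90812685325761)/(-264143))) = 2436896/((-1/264143*(-90812685326553))) = 2436896/(90812685326553/264143) = 2436896*(264143/90812685326553) = 14969512096/2111922914571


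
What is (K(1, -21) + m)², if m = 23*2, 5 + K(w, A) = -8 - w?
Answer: 1024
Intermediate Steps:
K(w, A) = -13 - w (K(w, A) = -5 + (-8 - w) = -13 - w)
m = 46
(K(1, -21) + m)² = ((-13 - 1*1) + 46)² = ((-13 - 1) + 46)² = (-14 + 46)² = 32² = 1024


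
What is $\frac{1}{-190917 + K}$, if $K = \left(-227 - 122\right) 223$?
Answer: $- \frac{1}{268744} \approx -3.721 \cdot 10^{-6}$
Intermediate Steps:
$K = -77827$ ($K = \left(-349\right) 223 = -77827$)
$\frac{1}{-190917 + K} = \frac{1}{-190917 - 77827} = \frac{1}{-268744} = - \frac{1}{268744}$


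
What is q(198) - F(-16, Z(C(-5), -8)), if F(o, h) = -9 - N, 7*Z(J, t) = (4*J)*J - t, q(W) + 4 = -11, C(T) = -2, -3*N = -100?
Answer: 82/3 ≈ 27.333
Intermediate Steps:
N = 100/3 (N = -⅓*(-100) = 100/3 ≈ 33.333)
q(W) = -15 (q(W) = -4 - 11 = -15)
Z(J, t) = -t/7 + 4*J²/7 (Z(J, t) = ((4*J)*J - t)/7 = (4*J² - t)/7 = (-t + 4*J²)/7 = -t/7 + 4*J²/7)
F(o, h) = -127/3 (F(o, h) = -9 - 1*100/3 = -9 - 100/3 = -127/3)
q(198) - F(-16, Z(C(-5), -8)) = -15 - 1*(-127/3) = -15 + 127/3 = 82/3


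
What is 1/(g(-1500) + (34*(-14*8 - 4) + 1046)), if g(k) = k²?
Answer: 1/2247102 ≈ 4.4502e-7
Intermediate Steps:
1/(g(-1500) + (34*(-14*8 - 4) + 1046)) = 1/((-1500)² + (34*(-14*8 - 4) + 1046)) = 1/(2250000 + (34*(-112 - 4) + 1046)) = 1/(2250000 + (34*(-116) + 1046)) = 1/(2250000 + (-3944 + 1046)) = 1/(2250000 - 2898) = 1/2247102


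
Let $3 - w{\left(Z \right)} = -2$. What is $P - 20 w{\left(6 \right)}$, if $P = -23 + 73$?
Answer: $-50$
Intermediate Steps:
$P = 50$
$w{\left(Z \right)} = 5$ ($w{\left(Z \right)} = 3 - -2 = 3 + 2 = 5$)
$P - 20 w{\left(6 \right)} = 50 - 100 = -50$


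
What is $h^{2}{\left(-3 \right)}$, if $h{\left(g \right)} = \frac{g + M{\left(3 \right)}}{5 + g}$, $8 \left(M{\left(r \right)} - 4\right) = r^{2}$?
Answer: $\frac{289}{256} \approx 1.1289$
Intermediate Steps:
$M{\left(r \right)} = 4 + \frac{r^{2}}{8}$
$h{\left(g \right)} = \frac{\frac{41}{8} + g}{5 + g}$ ($h{\left(g \right)} = \frac{g + \left(4 + \frac{3^{2}}{8}\right)}{5 + g} = \frac{g + \left(4 + \frac{1}{8} \cdot 9\right)}{5 + g} = \frac{g + \left(4 + \frac{9}{8}\right)}{5 + g} = \frac{g + \frac{41}{8}}{5 + g} = \frac{\frac{41}{8} + g}{5 + g}$)
$h^{2}{\left(-3 \right)} = \left(\frac{\frac{41}{8} - 3}{5 - 3}\right)^{2} = \left(\frac{1}{2} \cdot \frac{17}{8}\right)^{2} = \left(\frac{17}{16}\right)^{2} = \frac{289}{256}$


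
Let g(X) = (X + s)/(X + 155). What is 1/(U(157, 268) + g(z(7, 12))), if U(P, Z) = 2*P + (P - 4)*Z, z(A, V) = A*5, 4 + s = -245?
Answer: 95/3925103 ≈ 2.4203e-5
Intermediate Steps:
s = -249 (s = -4 - 245 = -249)
z(A, V) = 5*A
g(X) = (-249 + X)/(155 + X) (g(X) = (X - 249)/(X + 155) = (-249 + X)/(155 + X))
U(P, Z) = 2*P + Z*(-4 + P) (U(P, Z) = 2*P + (-4 + P)*Z = 2*P + Z*(-4 + P))
1/(U(157, 268) + g(z(7, 12))) = 1/((-4*268 + 2*157 + 157*268) + (-249 + 5*7)/(155 + 5*7)) = 1/((-1072 + 314 + 42076) + (-249 + 35)/(155 + 35)) = 1/(41318 - 214/190) = 1/(41318 + (1/190)*(-214)) = 1/(41318 - 107/95) = 1/(3925103/95) = 95/3925103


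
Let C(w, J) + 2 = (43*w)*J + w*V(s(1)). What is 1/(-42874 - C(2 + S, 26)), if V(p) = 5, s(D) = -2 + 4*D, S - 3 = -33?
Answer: -1/11428 ≈ -8.7504e-5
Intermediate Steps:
S = -30 (S = 3 - 33 = -30)
C(w, J) = -2 + 5*w + 43*J*w (C(w, J) = -2 + ((43*w)*J + w*5) = -2 + (43*J*w + 5*w) = -2 + (5*w + 43*J*w) = -2 + 5*w + 43*J*w)
1/(-42874 - C(2 + S, 26)) = 1/(-42874 - (-2 + 5*(2 - 30) + 43*26*(2 - 30))) = 1/(-42874 - (-2 + 5*(-28) + 43*26*(-28))) = 1/(-42874 - (-2 - 140 - 31304)) = 1/(-42874 - 1*(-31446)) = 1/(-42874 + 31446) = 1/(-11428) = -1/11428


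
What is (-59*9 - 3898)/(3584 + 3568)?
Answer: -4429/7152 ≈ -0.61927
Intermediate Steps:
(-59*9 - 3898)/(3584 + 3568) = (-531 - 3898)/7152 = -4429*1/7152 = -4429/7152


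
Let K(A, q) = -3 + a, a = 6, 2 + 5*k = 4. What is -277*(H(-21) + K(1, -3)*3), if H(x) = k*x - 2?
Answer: 1939/5 ≈ 387.80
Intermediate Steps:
k = ⅖ (k = -⅖ + (⅕)*4 = -⅖ + ⅘ = ⅖ ≈ 0.40000)
K(A, q) = 3 (K(A, q) = -3 + 6 = 3)
H(x) = -2 + 2*x/5 (H(x) = 2*x/5 - 2 = -2 + 2*x/5)
-277*(H(-21) + K(1, -3)*3) = -277*((-2 + (⅖)*(-21)) + 3*3) = -277*((-2 - 42/5) + 9) = -277*(-52/5 + 9) = -277*(-7/5) = 1939/5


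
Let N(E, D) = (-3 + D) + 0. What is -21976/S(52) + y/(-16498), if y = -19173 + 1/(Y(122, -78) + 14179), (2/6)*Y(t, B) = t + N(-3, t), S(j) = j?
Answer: -1347003150239/3196091548 ≈ -421.45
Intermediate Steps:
N(E, D) = -3 + D
Y(t, B) = -9 + 6*t (Y(t, B) = 3*(t + (-3 + t)) = 3*(-3 + 2*t) = -9 + 6*t)
y = -285716045/14902 (y = -19173 + 1/((-9 + 6*122) + 14179) = -19173 + 1/((-9 + 732) + 14179) = -19173 + 1/(723 + 14179) = -19173 + 1/14902 = -285716045/14902 ≈ -19173.)
-21976/S(52) + y/(-16498) = -21976/52 - 285716045/14902/(-16498) = -21976*1/52 - 285716045/14902*(-1/16498) = -5494/13 + 285716045/245853196 = -1347003150239/3196091548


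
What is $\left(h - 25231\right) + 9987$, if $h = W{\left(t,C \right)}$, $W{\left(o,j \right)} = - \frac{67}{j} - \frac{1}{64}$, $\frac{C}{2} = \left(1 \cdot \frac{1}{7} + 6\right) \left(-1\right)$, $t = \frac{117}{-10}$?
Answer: $- \frac{41936523}{2752} \approx -15239.0$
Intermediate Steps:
$t = - \frac{117}{10}$ ($t = 117 \left(- \frac{1}{10}\right) = - \frac{117}{10} \approx -11.7$)
$C = - \frac{86}{7}$ ($C = 2 \left(1 \cdot \frac{1}{7} + 6\right) \left(-1\right) = 2 \left(\frac{1}{7} + 6\right) \left(-1\right) = 2 \cdot \frac{43}{7} \left(-1\right) = 2 \left(- \frac{43}{7}\right) = - \frac{86}{7} \approx -12.286$)
$W{\left(o,j \right)} = - \frac{1}{64} - \frac{67}{j}$ ($W{\left(o,j \right)} = - \frac{67}{j} - \frac{1}{64} = - \frac{1}{64} - \frac{67}{j}$)
$h = \frac{14965}{2752}$ ($h = \frac{-4288 - - \frac{86}{7}}{64 \left(- \frac{86}{7}\right)} = \frac{1}{64} \left(- \frac{7}{86}\right) \left(-4288 + \frac{86}{7}\right) = \frac{1}{64} \left(- \frac{7}{86}\right) \left(- \frac{29930}{7}\right) = \frac{14965}{2752} \approx 5.4379$)
$\left(h - 25231\right) + 9987 = \left(\frac{14965}{2752} - 25231\right) + 9987 = - \frac{69420747}{2752} + 9987 = - \frac{41936523}{2752}$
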